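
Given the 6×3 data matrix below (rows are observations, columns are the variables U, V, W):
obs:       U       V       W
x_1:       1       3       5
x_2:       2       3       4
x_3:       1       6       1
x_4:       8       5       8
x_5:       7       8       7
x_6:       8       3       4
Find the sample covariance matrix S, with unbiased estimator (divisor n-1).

Step 1 — column means:
  mean(U) = (1 + 2 + 1 + 8 + 7 + 8) / 6 = 27/6 = 4.5
  mean(V) = (3 + 3 + 6 + 5 + 8 + 3) / 6 = 28/6 = 4.6667
  mean(W) = (5 + 4 + 1 + 8 + 7 + 4) / 6 = 29/6 = 4.8333

Step 2 — sample covariance S[i,j] = (1/(n-1)) · Σ_k (x_{k,i} - mean_i) · (x_{k,j} - mean_j), with n-1 = 5.
  S[U,U] = ((-3.5)·(-3.5) + (-2.5)·(-2.5) + (-3.5)·(-3.5) + (3.5)·(3.5) + (2.5)·(2.5) + (3.5)·(3.5)) / 5 = 61.5/5 = 12.3
  S[U,V] = ((-3.5)·(-1.6667) + (-2.5)·(-1.6667) + (-3.5)·(1.3333) + (3.5)·(0.3333) + (2.5)·(3.3333) + (3.5)·(-1.6667)) / 5 = 9/5 = 1.8
  S[U,W] = ((-3.5)·(0.1667) + (-2.5)·(-0.8333) + (-3.5)·(-3.8333) + (3.5)·(3.1667) + (2.5)·(2.1667) + (3.5)·(-0.8333)) / 5 = 28.5/5 = 5.7
  S[V,V] = ((-1.6667)·(-1.6667) + (-1.6667)·(-1.6667) + (1.3333)·(1.3333) + (0.3333)·(0.3333) + (3.3333)·(3.3333) + (-1.6667)·(-1.6667)) / 5 = 21.3333/5 = 4.2667
  S[V,W] = ((-1.6667)·(0.1667) + (-1.6667)·(-0.8333) + (1.3333)·(-3.8333) + (0.3333)·(3.1667) + (3.3333)·(2.1667) + (-1.6667)·(-0.8333)) / 5 = 5.6667/5 = 1.1333
  S[W,W] = ((0.1667)·(0.1667) + (-0.8333)·(-0.8333) + (-3.8333)·(-3.8333) + (3.1667)·(3.1667) + (2.1667)·(2.1667) + (-0.8333)·(-0.8333)) / 5 = 30.8333/5 = 6.1667

S is symmetric (S[j,i] = S[i,j]). Assembling:

S = [[12.3, 1.8, 5.7],
 [1.8, 4.2667, 1.1333],
 [5.7, 1.1333, 6.1667]]


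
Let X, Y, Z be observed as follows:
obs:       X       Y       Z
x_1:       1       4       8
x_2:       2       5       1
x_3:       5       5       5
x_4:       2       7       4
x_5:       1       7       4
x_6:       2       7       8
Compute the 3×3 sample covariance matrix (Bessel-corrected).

Step 1 — column means:
  mean(X) = (1 + 2 + 5 + 2 + 1 + 2) / 6 = 13/6 = 2.1667
  mean(Y) = (4 + 5 + 5 + 7 + 7 + 7) / 6 = 35/6 = 5.8333
  mean(Z) = (8 + 1 + 5 + 4 + 4 + 8) / 6 = 30/6 = 5

Step 2 — sample covariance S[i,j] = (1/(n-1)) · Σ_k (x_{k,i} - mean_i) · (x_{k,j} - mean_j), with n-1 = 5.
  S[X,X] = ((-1.1667)·(-1.1667) + (-0.1667)·(-0.1667) + (2.8333)·(2.8333) + (-0.1667)·(-0.1667) + (-1.1667)·(-1.1667) + (-0.1667)·(-0.1667)) / 5 = 10.8333/5 = 2.1667
  S[X,Y] = ((-1.1667)·(-1.8333) + (-0.1667)·(-0.8333) + (2.8333)·(-0.8333) + (-0.1667)·(1.1667) + (-1.1667)·(1.1667) + (-0.1667)·(1.1667)) / 5 = -1.8333/5 = -0.3667
  S[X,Z] = ((-1.1667)·(3) + (-0.1667)·(-4) + (2.8333)·(0) + (-0.1667)·(-1) + (-1.1667)·(-1) + (-0.1667)·(3)) / 5 = -2/5 = -0.4
  S[Y,Y] = ((-1.8333)·(-1.8333) + (-0.8333)·(-0.8333) + (-0.8333)·(-0.8333) + (1.1667)·(1.1667) + (1.1667)·(1.1667) + (1.1667)·(1.1667)) / 5 = 8.8333/5 = 1.7667
  S[Y,Z] = ((-1.8333)·(3) + (-0.8333)·(-4) + (-0.8333)·(0) + (1.1667)·(-1) + (1.1667)·(-1) + (1.1667)·(3)) / 5 = -1/5 = -0.2
  S[Z,Z] = ((3)·(3) + (-4)·(-4) + (0)·(0) + (-1)·(-1) + (-1)·(-1) + (3)·(3)) / 5 = 36/5 = 7.2

S is symmetric (S[j,i] = S[i,j]). Assembling:

S = [[2.1667, -0.3667, -0.4],
 [-0.3667, 1.7667, -0.2],
 [-0.4, -0.2, 7.2]]


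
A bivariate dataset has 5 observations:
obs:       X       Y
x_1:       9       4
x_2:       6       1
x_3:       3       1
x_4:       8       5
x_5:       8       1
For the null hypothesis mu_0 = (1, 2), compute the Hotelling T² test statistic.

Step 1 — sample mean vector:
  mean(X) = (9 + 6 + 3 + 8 + 8) / 5 = 34/5 = 6.8
  mean(Y) = (4 + 1 + 1 + 5 + 1) / 5 = 12/5 = 2.4
  x̄ = (6.8, 2.4),  deviation x̄ - mu_0 = (6.8, 2.4) - (1, 2) = (5.8, 0.4).

Step 2 — sample covariance matrix, S[i,j] = (1/(n-1)) · Σ_k (x_{k,i} - mean_i) · (x_{k,j} - mean_j), divisor n-1 = 4:
  S[X,X] = ((2.2)·(2.2) + (-0.8)·(-0.8) + (-3.8)·(-3.8) + (1.2)·(1.2) + (1.2)·(1.2)) / 4 = 22.8/4 = 5.7
  S[X,Y] = ((2.2)·(1.6) + (-0.8)·(-1.4) + (-3.8)·(-1.4) + (1.2)·(2.6) + (1.2)·(-1.4)) / 4 = 11.4/4 = 2.85
  S[Y,Y] = ((1.6)·(1.6) + (-1.4)·(-1.4) + (-1.4)·(-1.4) + (2.6)·(2.6) + (-1.4)·(-1.4)) / 4 = 15.2/4 = 3.8
  S = [[5.7, 2.85],
 [2.85, 3.8]].

Step 3 — invert S. det(S) = 5.7·3.8 - (2.85)² = 13.5375.
  S^{-1} = (1/det) · [[d, -b], [-b, a]] = [[0.2807, -0.2105],
 [-0.2105, 0.4211]].

Step 4 — quadratic form (x̄ - mu_0)^T · S^{-1} · (x̄ - mu_0):
  S^{-1} · (x̄ - mu_0) = (1.5439, -1.0526),
  (x̄ - mu_0)^T · [...] = (5.8)·(1.5439) + (0.4)·(-1.0526) = 8.5333.

Step 5 — scale by n: T² = 5 · 8.5333 = 42.6667.

T² ≈ 42.6667


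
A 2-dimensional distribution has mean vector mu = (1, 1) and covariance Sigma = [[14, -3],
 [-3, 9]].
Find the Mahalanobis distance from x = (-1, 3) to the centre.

Step 1 — centre the observation: (x - mu) = (-2, 2).

Step 2 — invert Sigma. det(Sigma) = 14·9 - (-3)² = 117.
  Sigma^{-1} = (1/det) · [[d, -b], [-b, a]] = [[0.0769, 0.0256],
 [0.0256, 0.1197]].

Step 3 — form the quadratic (x - mu)^T · Sigma^{-1} · (x - mu):
  Sigma^{-1} · (x - mu) = (-0.1026, 0.188).
  (x - mu)^T · [Sigma^{-1} · (x - mu)] = (-2)·(-0.1026) + (2)·(0.188) = 0.5812.

Step 4 — take square root: d = √(0.5812) ≈ 0.7624.

d(x, mu) = √(0.5812) ≈ 0.7624


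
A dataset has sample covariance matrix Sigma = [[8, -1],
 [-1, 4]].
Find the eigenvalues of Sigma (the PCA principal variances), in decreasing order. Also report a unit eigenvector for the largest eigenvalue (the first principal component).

Step 1 — characteristic polynomial of 2×2 Sigma:
  det(Sigma - λI) = λ² - trace · λ + det = 0.
  trace = 8 + 4 = 12, det = 8·4 - (-1)² = 31.
Step 2 — discriminant:
  Δ = trace² - 4·det = 144 - 124 = 20.
Step 3 — eigenvalues:
  λ = (trace ± √Δ)/2 = (12 ± 4.4721)/2,
  λ_1 = 8.2361,  λ_2 = 3.7639.

Step 4 — unit eigenvector for λ_1: solve (Sigma - λ_1 I)v = 0. First row:
  (8 - 8.2361)·v_x + (-1)·v_y = 0, i.e. (-0.2361)·v_x + (-1)·v_y = 0,
  so v ∝ (b, λ_1 - a) = (-1, 0.2361); multiply by -1 so the first entry is positive: u = (1, -0.2361).
  ||u|| = √((1)² + (-0.2361)²) = √(1.0557) ≈ 1.0275,
  v_1 = u/||u|| ≈ (0.9732, -0.2298) (||v_1|| = 1).

λ_1 = 8.2361,  λ_2 = 3.7639;  v_1 ≈ (0.9732, -0.2298)


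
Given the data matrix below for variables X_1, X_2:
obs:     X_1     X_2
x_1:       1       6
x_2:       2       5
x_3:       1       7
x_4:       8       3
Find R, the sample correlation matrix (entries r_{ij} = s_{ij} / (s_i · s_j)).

Step 1 — column means:
  mean(X_1) = (1 + 2 + 1 + 8) / 4 = 12/4 = 3
  mean(X_2) = (6 + 5 + 7 + 3) / 4 = 21/4 = 5.25

Step 2 — sample variances and covariances s[i,j] = (1/(n-1)) · Σ_k (x_{k,i} - mean_i) · (x_{k,j} - mean_j), with n-1 = 3:
  s[X_1,X_1] = ((-2)·(-2) + (-1)·(-1) + (-2)·(-2) + (5)·(5)) / 3 = 34/3 = 11.3333
  s[X_1,X_2] = ((-2)·(0.75) + (-1)·(-0.25) + (-2)·(1.75) + (5)·(-2.25)) / 3 = -16/3 = -5.3333
  s[X_2,X_2] = ((0.75)·(0.75) + (-0.25)·(-0.25) + (1.75)·(1.75) + (-2.25)·(-2.25)) / 3 = 8.75/3 = 2.9167
  Sample standard deviations s_i = √(s[i,i]):
  s(X_1) = √(11.3333) = 3.3665
  s(X_2) = √(2.9167) = 1.7078

Step 3 — r_{ij} = s_{ij} / (s_i · s_j):
  r[X_1,X_1] = 1 (diagonal).
  r[X_1,X_2] = -5.3333 / (3.3665 · 1.7078) = -5.3333 / 5.7494 = -0.9276
  r[X_2,X_2] = 1 (diagonal).

R is symmetric with unit diagonal. Assembling:

R = [[1, -0.9276],
 [-0.9276, 1]]


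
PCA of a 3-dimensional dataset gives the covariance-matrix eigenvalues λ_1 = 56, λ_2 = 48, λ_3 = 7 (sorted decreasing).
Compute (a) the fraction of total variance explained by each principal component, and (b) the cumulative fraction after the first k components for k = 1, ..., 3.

Step 1 — total variance = trace(Sigma) = Σ λ_i = 56 + 48 + 7 = 111.

Step 2 — fraction explained by component i = λ_i / Σ λ:
  PC1: 56/111 = 0.5045
  PC2: 48/111 = 0.4324
  PC3: 7/111 = 0.0631

Step 3 — cumulative fraction after k components = (λ_1 + ... + λ_k) / Σ λ:
  k = 1: 56/111 = 0.5045
  k = 2: (56 + 48)/111 = 104/111 = 0.9369
  k = 3: (56 + 48 + 7)/111 = 111/111 = 1

Summary (fraction, with percent):

explained: PC1 0.5045 (50.45%), PC2 0.4324 (43.24%), PC3 0.0631 (6.31%);  cumulative: 0.5045, 0.9369, 1


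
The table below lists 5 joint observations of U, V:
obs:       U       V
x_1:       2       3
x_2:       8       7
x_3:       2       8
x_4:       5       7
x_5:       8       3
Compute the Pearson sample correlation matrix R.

Step 1 — column means:
  mean(U) = (2 + 8 + 2 + 5 + 8) / 5 = 25/5 = 5
  mean(V) = (3 + 7 + 8 + 7 + 3) / 5 = 28/5 = 5.6

Step 2 — sample variances and covariances s[i,j] = (1/(n-1)) · Σ_k (x_{k,i} - mean_i) · (x_{k,j} - mean_j), with n-1 = 4:
  s[U,U] = ((-3)·(-3) + (3)·(3) + (-3)·(-3) + (0)·(0) + (3)·(3)) / 4 = 36/4 = 9
  s[U,V] = ((-3)·(-2.6) + (3)·(1.4) + (-3)·(2.4) + (0)·(1.4) + (3)·(-2.6)) / 4 = -3/4 = -0.75
  s[V,V] = ((-2.6)·(-2.6) + (1.4)·(1.4) + (2.4)·(2.4) + (1.4)·(1.4) + (-2.6)·(-2.6)) / 4 = 23.2/4 = 5.8
  Sample standard deviations s_i = √(s[i,i]):
  s(U) = √(9) = 3
  s(V) = √(5.8) = 2.4083

Step 3 — r_{ij} = s_{ij} / (s_i · s_j):
  r[U,U] = 1 (diagonal).
  r[U,V] = -0.75 / (3 · 2.4083) = -0.75 / 7.225 = -0.1038
  r[V,V] = 1 (diagonal).

R is symmetric with unit diagonal. Assembling:

R = [[1, -0.1038],
 [-0.1038, 1]]


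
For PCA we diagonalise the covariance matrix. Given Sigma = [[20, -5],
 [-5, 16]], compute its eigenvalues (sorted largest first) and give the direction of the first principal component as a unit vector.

Step 1 — characteristic polynomial of 2×2 Sigma:
  det(Sigma - λI) = λ² - trace · λ + det = 0.
  trace = 20 + 16 = 36, det = 20·16 - (-5)² = 295.
Step 2 — discriminant:
  Δ = trace² - 4·det = 1296 - 1180 = 116.
Step 3 — eigenvalues:
  λ = (trace ± √Δ)/2 = (36 ± 10.7703)/2,
  λ_1 = 23.3852,  λ_2 = 12.6148.

Step 4 — unit eigenvector for λ_1: solve (Sigma - λ_1 I)v = 0. First row:
  (20 - 23.3852)·v_x + (-5)·v_y = 0, i.e. (-3.3852)·v_x + (-5)·v_y = 0,
  so v ∝ (b, λ_1 - a) = (-5, 3.3852); multiply by -1 so the first entry is positive: u = (5, -3.3852).
  ||u|| = √((5)² + (-3.3852)²) = √(36.4593) ≈ 6.0382,
  v_1 = u/||u|| ≈ (0.8281, -0.5606) (||v_1|| = 1).

λ_1 = 23.3852,  λ_2 = 12.6148;  v_1 ≈ (0.8281, -0.5606)


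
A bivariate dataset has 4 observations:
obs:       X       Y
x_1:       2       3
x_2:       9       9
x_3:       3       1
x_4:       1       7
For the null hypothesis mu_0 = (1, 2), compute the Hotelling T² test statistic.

Step 1 — sample mean vector:
  mean(X) = (2 + 9 + 3 + 1) / 4 = 15/4 = 3.75
  mean(Y) = (3 + 9 + 1 + 7) / 4 = 20/4 = 5
  x̄ = (3.75, 5),  deviation x̄ - mu_0 = (3.75, 5) - (1, 2) = (2.75, 3).

Step 2 — sample covariance matrix, S[i,j] = (1/(n-1)) · Σ_k (x_{k,i} - mean_i) · (x_{k,j} - mean_j), divisor n-1 = 3:
  S[X,X] = ((-1.75)·(-1.75) + (5.25)·(5.25) + (-0.75)·(-0.75) + (-2.75)·(-2.75)) / 3 = 38.75/3 = 12.9167
  S[X,Y] = ((-1.75)·(-2) + (5.25)·(4) + (-0.75)·(-4) + (-2.75)·(2)) / 3 = 22/3 = 7.3333
  S[Y,Y] = ((-2)·(-2) + (4)·(4) + (-4)·(-4) + (2)·(2)) / 3 = 40/3 = 13.3333
  S = [[12.9167, 7.3333],
 [7.3333, 13.3333]].

Step 3 — invert S. det(S) = 12.9167·13.3333 - (7.3333)² = 118.4444.
  S^{-1} = (1/det) · [[d, -b], [-b, a]] = [[0.1126, -0.0619],
 [-0.0619, 0.1091]].

Step 4 — quadratic form (x̄ - mu_0)^T · S^{-1} · (x̄ - mu_0):
  S^{-1} · (x̄ - mu_0) = (0.1238, 0.1569),
  (x̄ - mu_0)^T · [...] = (2.75)·(0.1238) + (3)·(0.1569) = 0.8112.

Step 5 — scale by n: T² = 4 · 0.8112 = 3.2448.

T² ≈ 3.2448


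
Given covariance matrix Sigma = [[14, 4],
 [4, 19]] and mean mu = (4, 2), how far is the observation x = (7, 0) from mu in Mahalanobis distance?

Step 1 — centre the observation: (x - mu) = (3, -2).

Step 2 — invert Sigma. det(Sigma) = 14·19 - (4)² = 250.
  Sigma^{-1} = (1/det) · [[d, -b], [-b, a]] = [[0.076, -0.016],
 [-0.016, 0.056]].

Step 3 — form the quadratic (x - mu)^T · Sigma^{-1} · (x - mu):
  Sigma^{-1} · (x - mu) = (0.26, -0.16).
  (x - mu)^T · [Sigma^{-1} · (x - mu)] = (3)·(0.26) + (-2)·(-0.16) = 1.1.

Step 4 — take square root: d = √(1.1) ≈ 1.0488.

d(x, mu) = √(1.1) ≈ 1.0488


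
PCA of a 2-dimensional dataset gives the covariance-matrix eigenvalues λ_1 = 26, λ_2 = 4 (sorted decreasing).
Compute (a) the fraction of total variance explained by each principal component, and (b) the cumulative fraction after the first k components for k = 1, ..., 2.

Step 1 — total variance = trace(Sigma) = Σ λ_i = 26 + 4 = 30.

Step 2 — fraction explained by component i = λ_i / Σ λ:
  PC1: 26/30 = 0.8667
  PC2: 4/30 = 0.1333

Step 3 — cumulative fraction after k components = (λ_1 + ... + λ_k) / Σ λ:
  k = 1: 26/30 = 0.8667
  k = 2: (26 + 4)/30 = 30/30 = 1

Summary (fraction, with percent):

explained: PC1 0.8667 (86.67%), PC2 0.1333 (13.33%);  cumulative: 0.8667, 1


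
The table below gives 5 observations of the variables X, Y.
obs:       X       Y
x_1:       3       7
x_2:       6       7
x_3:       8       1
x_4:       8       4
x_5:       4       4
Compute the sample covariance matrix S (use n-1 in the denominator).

Step 1 — column means:
  mean(X) = (3 + 6 + 8 + 8 + 4) / 5 = 29/5 = 5.8
  mean(Y) = (7 + 7 + 1 + 4 + 4) / 5 = 23/5 = 4.6

Step 2 — sample covariance S[i,j] = (1/(n-1)) · Σ_k (x_{k,i} - mean_i) · (x_{k,j} - mean_j), with n-1 = 4.
  S[X,X] = ((-2.8)·(-2.8) + (0.2)·(0.2) + (2.2)·(2.2) + (2.2)·(2.2) + (-1.8)·(-1.8)) / 4 = 20.8/4 = 5.2
  S[X,Y] = ((-2.8)·(2.4) + (0.2)·(2.4) + (2.2)·(-3.6) + (2.2)·(-0.6) + (-1.8)·(-0.6)) / 4 = -14.4/4 = -3.6
  S[Y,Y] = ((2.4)·(2.4) + (2.4)·(2.4) + (-3.6)·(-3.6) + (-0.6)·(-0.6) + (-0.6)·(-0.6)) / 4 = 25.2/4 = 6.3

S is symmetric (S[j,i] = S[i,j]). Assembling:

S = [[5.2, -3.6],
 [-3.6, 6.3]]


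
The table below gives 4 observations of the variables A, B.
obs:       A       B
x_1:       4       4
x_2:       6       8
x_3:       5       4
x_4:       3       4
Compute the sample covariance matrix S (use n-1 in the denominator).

Step 1 — column means:
  mean(A) = (4 + 6 + 5 + 3) / 4 = 18/4 = 4.5
  mean(B) = (4 + 8 + 4 + 4) / 4 = 20/4 = 5

Step 2 — sample covariance S[i,j] = (1/(n-1)) · Σ_k (x_{k,i} - mean_i) · (x_{k,j} - mean_j), with n-1 = 3.
  S[A,A] = ((-0.5)·(-0.5) + (1.5)·(1.5) + (0.5)·(0.5) + (-1.5)·(-1.5)) / 3 = 5/3 = 1.6667
  S[A,B] = ((-0.5)·(-1) + (1.5)·(3) + (0.5)·(-1) + (-1.5)·(-1)) / 3 = 6/3 = 2
  S[B,B] = ((-1)·(-1) + (3)·(3) + (-1)·(-1) + (-1)·(-1)) / 3 = 12/3 = 4

S is symmetric (S[j,i] = S[i,j]). Assembling:

S = [[1.6667, 2],
 [2, 4]]


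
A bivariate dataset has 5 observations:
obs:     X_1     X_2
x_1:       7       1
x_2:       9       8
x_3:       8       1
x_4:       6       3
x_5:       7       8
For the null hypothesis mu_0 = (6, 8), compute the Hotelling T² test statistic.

Step 1 — sample mean vector:
  mean(X_1) = (7 + 9 + 8 + 6 + 7) / 5 = 37/5 = 7.4
  mean(X_2) = (1 + 8 + 1 + 3 + 8) / 5 = 21/5 = 4.2
  x̄ = (7.4, 4.2),  deviation x̄ - mu_0 = (7.4, 4.2) - (6, 8) = (1.4, -3.8).

Step 2 — sample covariance matrix, S[i,j] = (1/(n-1)) · Σ_k (x_{k,i} - mean_i) · (x_{k,j} - mean_j), divisor n-1 = 4:
  S[X_1,X_1] = ((-0.4)·(-0.4) + (1.6)·(1.6) + (0.6)·(0.6) + (-1.4)·(-1.4) + (-0.4)·(-0.4)) / 4 = 5.2/4 = 1.3
  S[X_1,X_2] = ((-0.4)·(-3.2) + (1.6)·(3.8) + (0.6)·(-3.2) + (-1.4)·(-1.2) + (-0.4)·(3.8)) / 4 = 5.6/4 = 1.4
  S[X_2,X_2] = ((-3.2)·(-3.2) + (3.8)·(3.8) + (-3.2)·(-3.2) + (-1.2)·(-1.2) + (3.8)·(3.8)) / 4 = 50.8/4 = 12.7
  S = [[1.3, 1.4],
 [1.4, 12.7]].

Step 3 — invert S. det(S) = 1.3·12.7 - (1.4)² = 14.55.
  S^{-1} = (1/det) · [[d, -b], [-b, a]] = [[0.8729, -0.0962],
 [-0.0962, 0.0893]].

Step 4 — quadratic form (x̄ - mu_0)^T · S^{-1} · (x̄ - mu_0):
  S^{-1} · (x̄ - mu_0) = (1.5876, -0.4742),
  (x̄ - mu_0)^T · [...] = (1.4)·(1.5876) + (-3.8)·(-0.4742) = 4.0247.

Step 5 — scale by n: T² = 5 · 4.0247 = 20.1237.

T² ≈ 20.1237


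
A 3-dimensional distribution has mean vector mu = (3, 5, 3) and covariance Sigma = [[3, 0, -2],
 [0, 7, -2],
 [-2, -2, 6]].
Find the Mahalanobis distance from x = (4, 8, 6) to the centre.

Step 1 — centre the observation: (x - mu) = (1, 3, 3).

Step 2 — invert Sigma (cofactor / det for 3×3, or solve directly):
  Sigma^{-1} = [[0.4419, 0.0465, 0.1628],
 [0.0465, 0.1628, 0.0698],
 [0.1628, 0.0698, 0.2442]].

Step 3 — form the quadratic (x - mu)^T · Sigma^{-1} · (x - mu):
  Sigma^{-1} · (x - mu) = (1.0698, 0.7442, 1.1047).
  (x - mu)^T · [Sigma^{-1} · (x - mu)] = (1)·(1.0698) + (3)·(0.7442) + (3)·(1.1047) = 6.6163.

Step 4 — take square root: d = √(6.6163) ≈ 2.5722.

d(x, mu) = √(6.6163) ≈ 2.5722


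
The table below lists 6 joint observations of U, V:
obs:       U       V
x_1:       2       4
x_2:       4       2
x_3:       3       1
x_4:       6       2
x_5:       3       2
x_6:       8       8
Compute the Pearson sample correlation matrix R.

Step 1 — column means:
  mean(U) = (2 + 4 + 3 + 6 + 3 + 8) / 6 = 26/6 = 4.3333
  mean(V) = (4 + 2 + 1 + 2 + 2 + 8) / 6 = 19/6 = 3.1667

Step 2 — sample variances and covariances s[i,j] = (1/(n-1)) · Σ_k (x_{k,i} - mean_i) · (x_{k,j} - mean_j), with n-1 = 5:
  s[U,U] = ((-2.3333)·(-2.3333) + (-0.3333)·(-0.3333) + (-1.3333)·(-1.3333) + (1.6667)·(1.6667) + (-1.3333)·(-1.3333) + (3.6667)·(3.6667)) / 5 = 25.3333/5 = 5.0667
  s[U,V] = ((-2.3333)·(0.8333) + (-0.3333)·(-1.1667) + (-1.3333)·(-2.1667) + (1.6667)·(-1.1667) + (-1.3333)·(-1.1667) + (3.6667)·(4.8333)) / 5 = 18.6667/5 = 3.7333
  s[V,V] = ((0.8333)·(0.8333) + (-1.1667)·(-1.1667) + (-2.1667)·(-2.1667) + (-1.1667)·(-1.1667) + (-1.1667)·(-1.1667) + (4.8333)·(4.8333)) / 5 = 32.8333/5 = 6.5667
  Sample standard deviations s_i = √(s[i,i]):
  s(U) = √(5.0667) = 2.2509
  s(V) = √(6.5667) = 2.5626

Step 3 — r_{ij} = s_{ij} / (s_i · s_j):
  r[U,U] = 1 (diagonal).
  r[U,V] = 3.7333 / (2.2509 · 2.5626) = 3.7333 / 5.7681 = 0.6472
  r[V,V] = 1 (diagonal).

R is symmetric with unit diagonal. Assembling:

R = [[1, 0.6472],
 [0.6472, 1]]


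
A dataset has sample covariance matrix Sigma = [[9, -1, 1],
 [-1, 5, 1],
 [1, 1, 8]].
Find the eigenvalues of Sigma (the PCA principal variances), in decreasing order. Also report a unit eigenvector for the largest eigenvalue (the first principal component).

Step 1 — characteristic polynomial p(λ) = det(λI - Sigma) = λ³ - tr·λ² + c_1·λ - det, where tr = trace, c_1 = sum of the principal 2×2 minors, det = det(Sigma):
  tr = 9 + 5 + 8 = 22,
  c_1 = (9·5 - (-1)²) + (9·8 - (1)²) + (5·8 - (1)²) = 44 + 71 + 39 = 154,
  det = 9·(5·8 - (1)²) - (-1)·((-1)·8 - (1)·(1)) + (1)·((-1)·(1) - 5·(1)) = 9·(39) - (-1)·(-9) + (1)·(-6) = 336.
  So p(λ) = λ³ - 22λ² + 154λ - 336.
Step 2 — look for an integer root (rational root theorem: any rational root is an integer divisor of 336). Testing λ = 8:
  p(8) = 512 - 1408 + 1232 - 336 = 0  ✓
  Dividing out (λ - 8): p(λ) = (λ - 8)(λ² - 14λ + 42).
Step 3 — remaining eigenvalues from the quadratic λ² - 14λ + 42 = 0:
  Δ = 14² - 4·42 = 196 - 168 = 28,  λ = (14 ± √28)/2 = (14 ± 5.2915)/2 ≈ 9.6458 or 4.3542.
  Sorted: λ_1 = 9.6458,  λ_2 = 8,  λ_3 = 4.3542  (check: sum = 22 = tr ✓).

Step 4 — unit eigenvector for λ_1 ≈ 9.6458: v spans the null space of (Sigma - λ_1 I), whose rows are
  r_1 = (-0.6458, -1, 1),  r_2 = (-1, -4.6458, 1),  r_3 = (1, 1, -1.6458).
  v is orthogonal to every row, so take v ∝ r_1 × r_2 = ((-1)·(1) - (1)·(-4.6458), (1)·(-1) - (-0.6458)·(1), (-0.6458)·(-4.6458) - (-1)·(-1)) ≈ (3.6458, -0.3542, 2).
  Let u = (3.6458, -0.3542, 2).
  ||u|| = √((3.6458)² + (-0.3542)² + (2)²) = √(17.417) ≈ 4.1734,  v_1 = u/||u|| ≈ (0.8736, -0.0849, 0.4792) (||v_1|| = 1).

λ_1 = 9.6458,  λ_2 = 8,  λ_3 = 4.3542;  v_1 ≈ (0.8736, -0.0849, 0.4792)


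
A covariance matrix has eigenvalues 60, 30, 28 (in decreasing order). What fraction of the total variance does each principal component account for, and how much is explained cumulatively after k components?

Step 1 — total variance = trace(Sigma) = Σ λ_i = 60 + 30 + 28 = 118.

Step 2 — fraction explained by component i = λ_i / Σ λ:
  PC1: 60/118 = 0.5085
  PC2: 30/118 = 0.2542
  PC3: 28/118 = 0.2373

Step 3 — cumulative fraction after k components = (λ_1 + ... + λ_k) / Σ λ:
  k = 1: 60/118 = 0.5085
  k = 2: (60 + 30)/118 = 90/118 = 0.7627
  k = 3: (60 + 30 + 28)/118 = 118/118 = 1

Summary (fraction, with percent):

explained: PC1 0.5085 (50.85%), PC2 0.2542 (25.42%), PC3 0.2373 (23.73%);  cumulative: 0.5085, 0.7627, 1


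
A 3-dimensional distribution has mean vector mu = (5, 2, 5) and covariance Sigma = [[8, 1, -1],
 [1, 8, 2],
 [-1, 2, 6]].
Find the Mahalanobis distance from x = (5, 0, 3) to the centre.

Step 1 — centre the observation: (x - mu) = (0, -2, -2).

Step 2 — invert Sigma (cofactor / det for 3×3, or solve directly):
  Sigma^{-1} = [[0.1317, -0.024, 0.0299],
 [-0.024, 0.1407, -0.0509],
 [0.0299, -0.0509, 0.1886]].

Step 3 — form the quadratic (x - mu)^T · Sigma^{-1} · (x - mu):
  Sigma^{-1} · (x - mu) = (-0.012, -0.1796, -0.2754).
  (x - mu)^T · [Sigma^{-1} · (x - mu)] = (0)·(-0.012) + (-2)·(-0.1796) + (-2)·(-0.2754) = 0.9102.

Step 4 — take square root: d = √(0.9102) ≈ 0.954.

d(x, mu) = √(0.9102) ≈ 0.954


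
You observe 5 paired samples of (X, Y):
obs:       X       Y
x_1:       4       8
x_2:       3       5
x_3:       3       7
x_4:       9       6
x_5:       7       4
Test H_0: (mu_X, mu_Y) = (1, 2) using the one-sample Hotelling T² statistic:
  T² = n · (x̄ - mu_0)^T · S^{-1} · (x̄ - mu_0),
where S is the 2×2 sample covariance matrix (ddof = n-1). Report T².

Step 1 — sample mean vector:
  mean(X) = (4 + 3 + 3 + 9 + 7) / 5 = 26/5 = 5.2
  mean(Y) = (8 + 5 + 7 + 6 + 4) / 5 = 30/5 = 6
  x̄ = (5.2, 6),  deviation x̄ - mu_0 = (5.2, 6) - (1, 2) = (4.2, 4).

Step 2 — sample covariance matrix, S[i,j] = (1/(n-1)) · Σ_k (x_{k,i} - mean_i) · (x_{k,j} - mean_j), divisor n-1 = 4:
  S[X,X] = ((-1.2)·(-1.2) + (-2.2)·(-2.2) + (-2.2)·(-2.2) + (3.8)·(3.8) + (1.8)·(1.8)) / 4 = 28.8/4 = 7.2
  S[X,Y] = ((-1.2)·(2) + (-2.2)·(-1) + (-2.2)·(1) + (3.8)·(0) + (1.8)·(-2)) / 4 = -6/4 = -1.5
  S[Y,Y] = ((2)·(2) + (-1)·(-1) + (1)·(1) + (0)·(0) + (-2)·(-2)) / 4 = 10/4 = 2.5
  S = [[7.2, -1.5],
 [-1.5, 2.5]].

Step 3 — invert S. det(S) = 7.2·2.5 - (-1.5)² = 15.75.
  S^{-1} = (1/det) · [[d, -b], [-b, a]] = [[0.1587, 0.0952],
 [0.0952, 0.4571]].

Step 4 — quadratic form (x̄ - mu_0)^T · S^{-1} · (x̄ - mu_0):
  S^{-1} · (x̄ - mu_0) = (1.0476, 2.2286),
  (x̄ - mu_0)^T · [...] = (4.2)·(1.0476) + (4)·(2.2286) = 13.3143.

Step 5 — scale by n: T² = 5 · 13.3143 = 66.5714.

T² ≈ 66.5714


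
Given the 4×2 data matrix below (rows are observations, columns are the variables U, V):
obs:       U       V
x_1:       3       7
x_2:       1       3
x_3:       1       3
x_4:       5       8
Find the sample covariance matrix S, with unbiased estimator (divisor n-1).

Step 1 — column means:
  mean(U) = (3 + 1 + 1 + 5) / 4 = 10/4 = 2.5
  mean(V) = (7 + 3 + 3 + 8) / 4 = 21/4 = 5.25

Step 2 — sample covariance S[i,j] = (1/(n-1)) · Σ_k (x_{k,i} - mean_i) · (x_{k,j} - mean_j), with n-1 = 3.
  S[U,U] = ((0.5)·(0.5) + (-1.5)·(-1.5) + (-1.5)·(-1.5) + (2.5)·(2.5)) / 3 = 11/3 = 3.6667
  S[U,V] = ((0.5)·(1.75) + (-1.5)·(-2.25) + (-1.5)·(-2.25) + (2.5)·(2.75)) / 3 = 14.5/3 = 4.8333
  S[V,V] = ((1.75)·(1.75) + (-2.25)·(-2.25) + (-2.25)·(-2.25) + (2.75)·(2.75)) / 3 = 20.75/3 = 6.9167

S is symmetric (S[j,i] = S[i,j]). Assembling:

S = [[3.6667, 4.8333],
 [4.8333, 6.9167]]


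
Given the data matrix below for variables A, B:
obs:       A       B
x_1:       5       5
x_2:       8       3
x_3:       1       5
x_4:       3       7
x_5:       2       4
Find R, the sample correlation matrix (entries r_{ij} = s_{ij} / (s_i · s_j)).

Step 1 — column means:
  mean(A) = (5 + 8 + 1 + 3 + 2) / 5 = 19/5 = 3.8
  mean(B) = (5 + 3 + 5 + 7 + 4) / 5 = 24/5 = 4.8

Step 2 — sample variances and covariances s[i,j] = (1/(n-1)) · Σ_k (x_{k,i} - mean_i) · (x_{k,j} - mean_j), with n-1 = 4:
  s[A,A] = ((1.2)·(1.2) + (4.2)·(4.2) + (-2.8)·(-2.8) + (-0.8)·(-0.8) + (-1.8)·(-1.8)) / 4 = 30.8/4 = 7.7
  s[A,B] = ((1.2)·(0.2) + (4.2)·(-1.8) + (-2.8)·(0.2) + (-0.8)·(2.2) + (-1.8)·(-0.8)) / 4 = -8.2/4 = -2.05
  s[B,B] = ((0.2)·(0.2) + (-1.8)·(-1.8) + (0.2)·(0.2) + (2.2)·(2.2) + (-0.8)·(-0.8)) / 4 = 8.8/4 = 2.2
  Sample standard deviations s_i = √(s[i,i]):
  s(A) = √(7.7) = 2.7749
  s(B) = √(2.2) = 1.4832

Step 3 — r_{ij} = s_{ij} / (s_i · s_j):
  r[A,A] = 1 (diagonal).
  r[A,B] = -2.05 / (2.7749 · 1.4832) = -2.05 / 4.1158 = -0.4981
  r[B,B] = 1 (diagonal).

R is symmetric with unit diagonal. Assembling:

R = [[1, -0.4981],
 [-0.4981, 1]]


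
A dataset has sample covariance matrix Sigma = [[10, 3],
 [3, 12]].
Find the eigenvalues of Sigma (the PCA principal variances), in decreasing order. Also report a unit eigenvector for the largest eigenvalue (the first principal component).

Step 1 — characteristic polynomial of 2×2 Sigma:
  det(Sigma - λI) = λ² - trace · λ + det = 0.
  trace = 10 + 12 = 22, det = 10·12 - (3)² = 111.
Step 2 — discriminant:
  Δ = trace² - 4·det = 484 - 444 = 40.
Step 3 — eigenvalues:
  λ = (trace ± √Δ)/2 = (22 ± 6.3246)/2,
  λ_1 = 14.1623,  λ_2 = 7.8377.

Step 4 — unit eigenvector for λ_1: solve (Sigma - λ_1 I)v = 0. First row:
  (10 - 14.1623)·v_x + (3)·v_y = 0, i.e. (-4.1623)·v_x + (3)·v_y = 0,
  so v ∝ (b, λ_1 - a) = (3, 4.1623) = u.
  ||u|| = √((3)² + (4.1623)²) = √(26.3246) ≈ 5.1307,
  v_1 = u/||u|| ≈ (0.5847, 0.8112) (||v_1|| = 1).

λ_1 = 14.1623,  λ_2 = 7.8377;  v_1 ≈ (0.5847, 0.8112)


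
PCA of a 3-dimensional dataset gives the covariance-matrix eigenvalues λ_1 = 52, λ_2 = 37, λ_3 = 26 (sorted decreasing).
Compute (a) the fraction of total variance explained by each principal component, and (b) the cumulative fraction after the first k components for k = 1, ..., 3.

Step 1 — total variance = trace(Sigma) = Σ λ_i = 52 + 37 + 26 = 115.

Step 2 — fraction explained by component i = λ_i / Σ λ:
  PC1: 52/115 = 0.4522
  PC2: 37/115 = 0.3217
  PC3: 26/115 = 0.2261

Step 3 — cumulative fraction after k components = (λ_1 + ... + λ_k) / Σ λ:
  k = 1: 52/115 = 0.4522
  k = 2: (52 + 37)/115 = 89/115 = 0.7739
  k = 3: (52 + 37 + 26)/115 = 115/115 = 1

Summary (fraction, with percent):

explained: PC1 0.4522 (45.22%), PC2 0.3217 (32.17%), PC3 0.2261 (22.61%);  cumulative: 0.4522, 0.7739, 1


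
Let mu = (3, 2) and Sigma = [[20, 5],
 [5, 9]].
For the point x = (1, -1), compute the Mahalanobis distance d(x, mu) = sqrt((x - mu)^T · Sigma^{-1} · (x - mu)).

Step 1 — centre the observation: (x - mu) = (-2, -3).

Step 2 — invert Sigma. det(Sigma) = 20·9 - (5)² = 155.
  Sigma^{-1} = (1/det) · [[d, -b], [-b, a]] = [[0.0581, -0.0323],
 [-0.0323, 0.129]].

Step 3 — form the quadratic (x - mu)^T · Sigma^{-1} · (x - mu):
  Sigma^{-1} · (x - mu) = (-0.0194, -0.3226).
  (x - mu)^T · [Sigma^{-1} · (x - mu)] = (-2)·(-0.0194) + (-3)·(-0.3226) = 1.0065.

Step 4 — take square root: d = √(1.0065) ≈ 1.0032.

d(x, mu) = √(1.0065) ≈ 1.0032


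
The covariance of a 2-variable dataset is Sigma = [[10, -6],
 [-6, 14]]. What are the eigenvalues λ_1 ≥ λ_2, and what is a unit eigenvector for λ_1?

Step 1 — characteristic polynomial of 2×2 Sigma:
  det(Sigma - λI) = λ² - trace · λ + det = 0.
  trace = 10 + 14 = 24, det = 10·14 - (-6)² = 104.
Step 2 — discriminant:
  Δ = trace² - 4·det = 576 - 416 = 160.
Step 3 — eigenvalues:
  λ = (trace ± √Δ)/2 = (24 ± 12.6491)/2,
  λ_1 = 18.3246,  λ_2 = 5.6754.

Step 4 — unit eigenvector for λ_1: solve (Sigma - λ_1 I)v = 0. First row:
  (10 - 18.3246)·v_x + (-6)·v_y = 0, i.e. (-8.3246)·v_x + (-6)·v_y = 0,
  so v ∝ (b, λ_1 - a) = (-6, 8.3246); multiply by -1 so the first entry is positive: u = (6, -8.3246).
  ||u|| = √((6)² + (-8.3246)²) = √(105.2982) ≈ 10.2615,
  v_1 = u/||u|| ≈ (0.5847, -0.8112) (||v_1|| = 1).

λ_1 = 18.3246,  λ_2 = 5.6754;  v_1 ≈ (0.5847, -0.8112)


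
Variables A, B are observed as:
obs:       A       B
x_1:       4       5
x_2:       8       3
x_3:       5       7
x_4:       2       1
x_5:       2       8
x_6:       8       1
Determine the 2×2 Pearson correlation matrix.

Step 1 — column means:
  mean(A) = (4 + 8 + 5 + 2 + 2 + 8) / 6 = 29/6 = 4.8333
  mean(B) = (5 + 3 + 7 + 1 + 8 + 1) / 6 = 25/6 = 4.1667

Step 2 — sample variances and covariances s[i,j] = (1/(n-1)) · Σ_k (x_{k,i} - mean_i) · (x_{k,j} - mean_j), with n-1 = 5:
  s[A,A] = ((-0.8333)·(-0.8333) + (3.1667)·(3.1667) + (0.1667)·(0.1667) + (-2.8333)·(-2.8333) + (-2.8333)·(-2.8333) + (3.1667)·(3.1667)) / 5 = 36.8333/5 = 7.3667
  s[A,B] = ((-0.8333)·(0.8333) + (3.1667)·(-1.1667) + (0.1667)·(2.8333) + (-2.8333)·(-3.1667) + (-2.8333)·(3.8333) + (3.1667)·(-3.1667)) / 5 = -15.8333/5 = -3.1667
  s[B,B] = ((0.8333)·(0.8333) + (-1.1667)·(-1.1667) + (2.8333)·(2.8333) + (-3.1667)·(-3.1667) + (3.8333)·(3.8333) + (-3.1667)·(-3.1667)) / 5 = 44.8333/5 = 8.9667
  Sample standard deviations s_i = √(s[i,i]):
  s(A) = √(7.3667) = 2.7142
  s(B) = √(8.9667) = 2.9944

Step 3 — r_{ij} = s_{ij} / (s_i · s_j):
  r[A,A] = 1 (diagonal).
  r[A,B] = -3.1667 / (2.7142 · 2.9944) = -3.1667 / 8.1274 = -0.3896
  r[B,B] = 1 (diagonal).

R is symmetric with unit diagonal. Assembling:

R = [[1, -0.3896],
 [-0.3896, 1]]


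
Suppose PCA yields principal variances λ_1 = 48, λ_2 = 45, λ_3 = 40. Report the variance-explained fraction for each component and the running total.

Step 1 — total variance = trace(Sigma) = Σ λ_i = 48 + 45 + 40 = 133.

Step 2 — fraction explained by component i = λ_i / Σ λ:
  PC1: 48/133 = 0.3609
  PC2: 45/133 = 0.3383
  PC3: 40/133 = 0.3008

Step 3 — cumulative fraction after k components = (λ_1 + ... + λ_k) / Σ λ:
  k = 1: 48/133 = 0.3609
  k = 2: (48 + 45)/133 = 93/133 = 0.6992
  k = 3: (48 + 45 + 40)/133 = 133/133 = 1

Summary (fraction, with percent):

explained: PC1 0.3609 (36.09%), PC2 0.3383 (33.83%), PC3 0.3008 (30.08%);  cumulative: 0.3609, 0.6992, 1


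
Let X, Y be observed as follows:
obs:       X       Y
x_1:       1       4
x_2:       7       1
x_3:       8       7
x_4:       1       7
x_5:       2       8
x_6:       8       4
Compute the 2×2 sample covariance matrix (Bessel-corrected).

Step 1 — column means:
  mean(X) = (1 + 7 + 8 + 1 + 2 + 8) / 6 = 27/6 = 4.5
  mean(Y) = (4 + 1 + 7 + 7 + 8 + 4) / 6 = 31/6 = 5.1667

Step 2 — sample covariance S[i,j] = (1/(n-1)) · Σ_k (x_{k,i} - mean_i) · (x_{k,j} - mean_j), with n-1 = 5.
  S[X,X] = ((-3.5)·(-3.5) + (2.5)·(2.5) + (3.5)·(3.5) + (-3.5)·(-3.5) + (-2.5)·(-2.5) + (3.5)·(3.5)) / 5 = 61.5/5 = 12.3
  S[X,Y] = ((-3.5)·(-1.1667) + (2.5)·(-4.1667) + (3.5)·(1.8333) + (-3.5)·(1.8333) + (-2.5)·(2.8333) + (3.5)·(-1.1667)) / 5 = -17.5/5 = -3.5
  S[Y,Y] = ((-1.1667)·(-1.1667) + (-4.1667)·(-4.1667) + (1.8333)·(1.8333) + (1.8333)·(1.8333) + (2.8333)·(2.8333) + (-1.1667)·(-1.1667)) / 5 = 34.8333/5 = 6.9667

S is symmetric (S[j,i] = S[i,j]). Assembling:

S = [[12.3, -3.5],
 [-3.5, 6.9667]]


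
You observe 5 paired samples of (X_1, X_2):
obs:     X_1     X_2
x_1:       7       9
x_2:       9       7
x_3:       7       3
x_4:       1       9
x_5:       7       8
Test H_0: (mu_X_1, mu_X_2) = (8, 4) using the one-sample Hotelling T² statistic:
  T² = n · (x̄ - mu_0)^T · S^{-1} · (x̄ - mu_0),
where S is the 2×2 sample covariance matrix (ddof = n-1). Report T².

Step 1 — sample mean vector:
  mean(X_1) = (7 + 9 + 7 + 1 + 7) / 5 = 31/5 = 6.2
  mean(X_2) = (9 + 7 + 3 + 9 + 8) / 5 = 36/5 = 7.2
  x̄ = (6.2, 7.2),  deviation x̄ - mu_0 = (6.2, 7.2) - (8, 4) = (-1.8, 3.2).

Step 2 — sample covariance matrix, S[i,j] = (1/(n-1)) · Σ_k (x_{k,i} - mean_i) · (x_{k,j} - mean_j), divisor n-1 = 4:
  S[X_1,X_1] = ((0.8)·(0.8) + (2.8)·(2.8) + (0.8)·(0.8) + (-5.2)·(-5.2) + (0.8)·(0.8)) / 4 = 36.8/4 = 9.2
  S[X_1,X_2] = ((0.8)·(1.8) + (2.8)·(-0.2) + (0.8)·(-4.2) + (-5.2)·(1.8) + (0.8)·(0.8)) / 4 = -11.2/4 = -2.8
  S[X_2,X_2] = ((1.8)·(1.8) + (-0.2)·(-0.2) + (-4.2)·(-4.2) + (1.8)·(1.8) + (0.8)·(0.8)) / 4 = 24.8/4 = 6.2
  S = [[9.2, -2.8],
 [-2.8, 6.2]].

Step 3 — invert S. det(S) = 9.2·6.2 - (-2.8)² = 49.2.
  S^{-1} = (1/det) · [[d, -b], [-b, a]] = [[0.126, 0.0569],
 [0.0569, 0.187]].

Step 4 — quadratic form (x̄ - mu_0)^T · S^{-1} · (x̄ - mu_0):
  S^{-1} · (x̄ - mu_0) = (-0.0447, 0.4959),
  (x̄ - mu_0)^T · [...] = (-1.8)·(-0.0447) + (3.2)·(0.4959) = 1.6675.

Step 5 — scale by n: T² = 5 · 1.6675 = 8.3374.

T² ≈ 8.3374


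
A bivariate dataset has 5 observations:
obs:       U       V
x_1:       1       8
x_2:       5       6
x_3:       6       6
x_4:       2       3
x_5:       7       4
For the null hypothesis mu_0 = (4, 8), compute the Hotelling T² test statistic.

Step 1 — sample mean vector:
  mean(U) = (1 + 5 + 6 + 2 + 7) / 5 = 21/5 = 4.2
  mean(V) = (8 + 6 + 6 + 3 + 4) / 5 = 27/5 = 5.4
  x̄ = (4.2, 5.4),  deviation x̄ - mu_0 = (4.2, 5.4) - (4, 8) = (0.2, -2.6).

Step 2 — sample covariance matrix, S[i,j] = (1/(n-1)) · Σ_k (x_{k,i} - mean_i) · (x_{k,j} - mean_j), divisor n-1 = 4:
  S[U,U] = ((-3.2)·(-3.2) + (0.8)·(0.8) + (1.8)·(1.8) + (-2.2)·(-2.2) + (2.8)·(2.8)) / 4 = 26.8/4 = 6.7
  S[U,V] = ((-3.2)·(2.6) + (0.8)·(0.6) + (1.8)·(0.6) + (-2.2)·(-2.4) + (2.8)·(-1.4)) / 4 = -5.4/4 = -1.35
  S[V,V] = ((2.6)·(2.6) + (0.6)·(0.6) + (0.6)·(0.6) + (-2.4)·(-2.4) + (-1.4)·(-1.4)) / 4 = 15.2/4 = 3.8
  S = [[6.7, -1.35],
 [-1.35, 3.8]].

Step 3 — invert S. det(S) = 6.7·3.8 - (-1.35)² = 23.6375.
  S^{-1} = (1/det) · [[d, -b], [-b, a]] = [[0.1608, 0.0571],
 [0.0571, 0.2834]].

Step 4 — quadratic form (x̄ - mu_0)^T · S^{-1} · (x̄ - mu_0):
  S^{-1} · (x̄ - mu_0) = (-0.1163, -0.7255),
  (x̄ - mu_0)^T · [...] = (0.2)·(-0.1163) + (-2.6)·(-0.7255) = 1.8631.

Step 5 — scale by n: T² = 5 · 1.8631 = 9.3157.

T² ≈ 9.3157


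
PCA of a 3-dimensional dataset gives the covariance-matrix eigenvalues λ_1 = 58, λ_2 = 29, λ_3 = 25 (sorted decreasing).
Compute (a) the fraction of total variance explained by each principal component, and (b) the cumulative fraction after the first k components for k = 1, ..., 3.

Step 1 — total variance = trace(Sigma) = Σ λ_i = 58 + 29 + 25 = 112.

Step 2 — fraction explained by component i = λ_i / Σ λ:
  PC1: 58/112 = 0.5179
  PC2: 29/112 = 0.2589
  PC3: 25/112 = 0.2232

Step 3 — cumulative fraction after k components = (λ_1 + ... + λ_k) / Σ λ:
  k = 1: 58/112 = 0.5179
  k = 2: (58 + 29)/112 = 87/112 = 0.7768
  k = 3: (58 + 29 + 25)/112 = 112/112 = 1

Summary (fraction, with percent):

explained: PC1 0.5179 (51.79%), PC2 0.2589 (25.89%), PC3 0.2232 (22.32%);  cumulative: 0.5179, 0.7768, 1


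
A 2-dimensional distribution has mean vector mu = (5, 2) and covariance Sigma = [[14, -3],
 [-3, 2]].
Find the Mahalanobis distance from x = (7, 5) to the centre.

Step 1 — centre the observation: (x - mu) = (2, 3).

Step 2 — invert Sigma. det(Sigma) = 14·2 - (-3)² = 19.
  Sigma^{-1} = (1/det) · [[d, -b], [-b, a]] = [[0.1053, 0.1579],
 [0.1579, 0.7368]].

Step 3 — form the quadratic (x - mu)^T · Sigma^{-1} · (x - mu):
  Sigma^{-1} · (x - mu) = (0.6842, 2.5263).
  (x - mu)^T · [Sigma^{-1} · (x - mu)] = (2)·(0.6842) + (3)·(2.5263) = 8.9474.

Step 4 — take square root: d = √(8.9474) ≈ 2.9912.

d(x, mu) = √(8.9474) ≈ 2.9912


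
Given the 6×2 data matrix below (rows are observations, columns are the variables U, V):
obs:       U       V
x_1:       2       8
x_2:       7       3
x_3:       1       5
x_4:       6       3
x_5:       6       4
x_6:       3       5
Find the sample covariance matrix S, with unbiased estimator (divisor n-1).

Step 1 — column means:
  mean(U) = (2 + 7 + 1 + 6 + 6 + 3) / 6 = 25/6 = 4.1667
  mean(V) = (8 + 3 + 5 + 3 + 4 + 5) / 6 = 28/6 = 4.6667

Step 2 — sample covariance S[i,j] = (1/(n-1)) · Σ_k (x_{k,i} - mean_i) · (x_{k,j} - mean_j), with n-1 = 5.
  S[U,U] = ((-2.1667)·(-2.1667) + (2.8333)·(2.8333) + (-3.1667)·(-3.1667) + (1.8333)·(1.8333) + (1.8333)·(1.8333) + (-1.1667)·(-1.1667)) / 5 = 30.8333/5 = 6.1667
  S[U,V] = ((-2.1667)·(3.3333) + (2.8333)·(-1.6667) + (-3.1667)·(0.3333) + (1.8333)·(-1.6667) + (1.8333)·(-0.6667) + (-1.1667)·(0.3333)) / 5 = -17.6667/5 = -3.5333
  S[V,V] = ((3.3333)·(3.3333) + (-1.6667)·(-1.6667) + (0.3333)·(0.3333) + (-1.6667)·(-1.6667) + (-0.6667)·(-0.6667) + (0.3333)·(0.3333)) / 5 = 17.3333/5 = 3.4667

S is symmetric (S[j,i] = S[i,j]). Assembling:

S = [[6.1667, -3.5333],
 [-3.5333, 3.4667]]


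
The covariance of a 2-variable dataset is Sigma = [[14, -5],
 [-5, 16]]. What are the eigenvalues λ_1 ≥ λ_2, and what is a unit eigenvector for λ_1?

Step 1 — characteristic polynomial of 2×2 Sigma:
  det(Sigma - λI) = λ² - trace · λ + det = 0.
  trace = 14 + 16 = 30, det = 14·16 - (-5)² = 199.
Step 2 — discriminant:
  Δ = trace² - 4·det = 900 - 796 = 104.
Step 3 — eigenvalues:
  λ = (trace ± √Δ)/2 = (30 ± 10.198)/2,
  λ_1 = 20.099,  λ_2 = 9.901.

Step 4 — unit eigenvector for λ_1: solve (Sigma - λ_1 I)v = 0. First row:
  (14 - 20.099)·v_x + (-5)·v_y = 0, i.e. (-6.099)·v_x + (-5)·v_y = 0,
  so v ∝ (b, λ_1 - a) = (-5, 6.099); multiply by -1 so the first entry is positive: u = (5, -6.099).
  ||u|| = √((5)² + (-6.099)²) = √(62.198) ≈ 7.8866,
  v_1 = u/||u|| ≈ (0.634, -0.7733) (||v_1|| = 1).

λ_1 = 20.099,  λ_2 = 9.901;  v_1 ≈ (0.634, -0.7733)


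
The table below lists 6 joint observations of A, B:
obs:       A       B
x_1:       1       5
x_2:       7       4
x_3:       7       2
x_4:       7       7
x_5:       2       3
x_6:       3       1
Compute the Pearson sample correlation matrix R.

Step 1 — column means:
  mean(A) = (1 + 7 + 7 + 7 + 2 + 3) / 6 = 27/6 = 4.5
  mean(B) = (5 + 4 + 2 + 7 + 3 + 1) / 6 = 22/6 = 3.6667

Step 2 — sample variances and covariances s[i,j] = (1/(n-1)) · Σ_k (x_{k,i} - mean_i) · (x_{k,j} - mean_j), with n-1 = 5:
  s[A,A] = ((-3.5)·(-3.5) + (2.5)·(2.5) + (2.5)·(2.5) + (2.5)·(2.5) + (-2.5)·(-2.5) + (-1.5)·(-1.5)) / 5 = 39.5/5 = 7.9
  s[A,B] = ((-3.5)·(1.3333) + (2.5)·(0.3333) + (2.5)·(-1.6667) + (2.5)·(3.3333) + (-2.5)·(-0.6667) + (-1.5)·(-2.6667)) / 5 = 6/5 = 1.2
  s[B,B] = ((1.3333)·(1.3333) + (0.3333)·(0.3333) + (-1.6667)·(-1.6667) + (3.3333)·(3.3333) + (-0.6667)·(-0.6667) + (-2.6667)·(-2.6667)) / 5 = 23.3333/5 = 4.6667
  Sample standard deviations s_i = √(s[i,i]):
  s(A) = √(7.9) = 2.8107
  s(B) = √(4.6667) = 2.1602

Step 3 — r_{ij} = s_{ij} / (s_i · s_j):
  r[A,A] = 1 (diagonal).
  r[A,B] = 1.2 / (2.8107 · 2.1602) = 1.2 / 6.0718 = 0.1976
  r[B,B] = 1 (diagonal).

R is symmetric with unit diagonal. Assembling:

R = [[1, 0.1976],
 [0.1976, 1]]


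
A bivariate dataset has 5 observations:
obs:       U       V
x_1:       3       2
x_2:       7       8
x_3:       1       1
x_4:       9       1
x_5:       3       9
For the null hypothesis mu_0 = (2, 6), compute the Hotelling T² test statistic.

Step 1 — sample mean vector:
  mean(U) = (3 + 7 + 1 + 9 + 3) / 5 = 23/5 = 4.6
  mean(V) = (2 + 8 + 1 + 1 + 9) / 5 = 21/5 = 4.2
  x̄ = (4.6, 4.2),  deviation x̄ - mu_0 = (4.6, 4.2) - (2, 6) = (2.6, -1.8).

Step 2 — sample covariance matrix, S[i,j] = (1/(n-1)) · Σ_k (x_{k,i} - mean_i) · (x_{k,j} - mean_j), divisor n-1 = 4:
  S[U,U] = ((-1.6)·(-1.6) + (2.4)·(2.4) + (-3.6)·(-3.6) + (4.4)·(4.4) + (-1.6)·(-1.6)) / 4 = 43.2/4 = 10.8
  S[U,V] = ((-1.6)·(-2.2) + (2.4)·(3.8) + (-3.6)·(-3.2) + (4.4)·(-3.2) + (-1.6)·(4.8)) / 4 = 2.4/4 = 0.6
  S[V,V] = ((-2.2)·(-2.2) + (3.8)·(3.8) + (-3.2)·(-3.2) + (-3.2)·(-3.2) + (4.8)·(4.8)) / 4 = 62.8/4 = 15.7
  S = [[10.8, 0.6],
 [0.6, 15.7]].

Step 3 — invert S. det(S) = 10.8·15.7 - (0.6)² = 169.2.
  S^{-1} = (1/det) · [[d, -b], [-b, a]] = [[0.0928, -0.0035],
 [-0.0035, 0.0638]].

Step 4 — quadratic form (x̄ - mu_0)^T · S^{-1} · (x̄ - mu_0):
  S^{-1} · (x̄ - mu_0) = (0.2476, -0.1241),
  (x̄ - mu_0)^T · [...] = (2.6)·(0.2476) + (-1.8)·(-0.1241) = 0.8673.

Step 5 — scale by n: T² = 5 · 0.8673 = 4.3363.

T² ≈ 4.3363
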